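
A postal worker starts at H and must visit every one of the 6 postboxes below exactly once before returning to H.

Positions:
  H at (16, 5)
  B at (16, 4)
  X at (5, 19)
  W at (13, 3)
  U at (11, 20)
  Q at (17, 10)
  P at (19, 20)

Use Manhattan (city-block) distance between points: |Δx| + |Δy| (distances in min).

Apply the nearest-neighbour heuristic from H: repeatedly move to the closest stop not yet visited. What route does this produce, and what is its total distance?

Nearest-neighbour total = 68 min; route H → B → W → Q → P → U → X → H.

At H the remaining stops are B 1, W 5, Q 6, P 18, U 20, X 25; go to B.
At B the remaining stops are W 4, Q 7, P 19, U 21, X 26; go to W.
At W the remaining stops are Q 11, U 19, P 23, X 24; go to Q.
At Q the remaining stops are P 12, U 16, X 21; go to P.
At P the remaining stops are U 8, X 15; go to U.
At U the remaining stops are X 7; go to X.
Return X→H: 25.
Total = 1 + 4 + 11 + 12 + 8 + 7 + 25 = 68.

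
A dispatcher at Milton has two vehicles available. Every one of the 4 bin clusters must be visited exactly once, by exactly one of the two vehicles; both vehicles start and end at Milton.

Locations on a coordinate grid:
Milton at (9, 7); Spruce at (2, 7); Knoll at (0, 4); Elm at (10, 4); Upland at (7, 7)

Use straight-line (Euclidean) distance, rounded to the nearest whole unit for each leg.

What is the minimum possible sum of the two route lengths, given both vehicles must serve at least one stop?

Check every non-empty split of the stops between the two vehicles; for each half take its own optimal tour:
  {Spruce} + {Knoll, Elm, Upland}: 14 + 23 = 37
  {Knoll} + {Spruce, Elm, Upland}: 18 + 19 = 37
  {Spruce, Knoll} + {Elm, Upland}: 20 + 9 = 29
  {Elm} + {Spruce, Knoll, Upland}: 6 + 20 = 26
  {Spruce, Elm} + {Knoll, Upland}: 19 + 19 = 38
  {Knoll, Elm} + {Spruce, Upland}: 22 + 14 = 36
  … (7 splits in total)
Best: vehicle 1 Milton → Elm → Milton = 6; vehicle 2 Milton → Knoll → Spruce → Upland → Milton = 20; combined 26.

Minimum combined distance: 26.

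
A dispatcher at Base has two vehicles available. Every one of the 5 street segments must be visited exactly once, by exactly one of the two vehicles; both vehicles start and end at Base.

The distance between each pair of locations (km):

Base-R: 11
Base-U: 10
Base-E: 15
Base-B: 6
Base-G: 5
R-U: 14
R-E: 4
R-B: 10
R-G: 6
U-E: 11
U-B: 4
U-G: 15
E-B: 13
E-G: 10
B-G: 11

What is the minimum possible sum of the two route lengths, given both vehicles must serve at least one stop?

Try each way of splitting the stops between the two vehicles (each non-empty) and, for each split, find the best tour for each vehicle:
  {R} + {U, E, B, G}: 22 + 36 = 58
  {U} + {R, E, B, G}: 20 + 34 = 54
  {R, U} + {E, B, G}: 35 + 34 = 69
  {E} + {R, U, B, G}: 30 + 35 = 65
  {R, E} + {U, B, G}: 30 + 30 = 60
  {U, E} + {R, B, G}: 36 + 27 = 63
  … (15 splits in total)
  {R, U, E, B} + {G}: 36 + 10 = 46  ← best
Best: vehicle 1 Base → R → E → U → B → Base = 36; vehicle 2 Base → G → Base = 10; combined 46.

46 km — the smallest possible combined total.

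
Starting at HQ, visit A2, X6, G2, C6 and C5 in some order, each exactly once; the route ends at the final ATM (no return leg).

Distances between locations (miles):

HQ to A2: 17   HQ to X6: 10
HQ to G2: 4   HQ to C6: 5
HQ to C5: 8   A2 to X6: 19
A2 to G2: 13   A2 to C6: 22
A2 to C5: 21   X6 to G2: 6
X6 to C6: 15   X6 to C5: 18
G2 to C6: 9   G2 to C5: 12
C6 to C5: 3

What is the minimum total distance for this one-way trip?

There are 5! = 120 possible orderings.
HQ → A2 → X6 → G2 → C6 → C5: 17+19+6+9+3 = 54
HQ → A2 → X6 → G2 → C5 → C6: 17+19+6+12+3 = 57
HQ → A2 → X6 → C6 → G2 → C5: 17+19+15+9+12 = 72
HQ → A2 → X6 → C6 → C5 → G2: 17+19+15+3+12 = 66
HQ → A2 → X6 → C5 → G2 → C6: 17+19+18+12+9 = 75
HQ → A2 → X6 → C5 → C6 → G2: 17+19+18+3+9 = 66
HQ → A2 → G2 → X6 → C6 → C5: 17+13+6+15+3 = 54
HQ → A2 → G2 → X6 → C5 → C6: 17+13+6+18+3 = 57
HQ → A2 → G2 → C6 → X6 → C5: 17+13+9+15+18 = 72
HQ → A2 → G2 → C6 → C5 → X6: 17+13+9+3+18 = 60
HQ → A2 → G2 → C5 → X6 → C6: 17+13+12+18+15 = 75
HQ → A2 → G2 → C5 → C6 → X6: 17+13+12+3+15 = 60
HQ → A2 → C6 → X6 → G2 → C5: 17+22+15+6+12 = 72
HQ → A2 → C6 → X6 → C5 → G2: 17+22+15+18+12 = 84
… (106 more)
HQ → C6 → C5 → X6 → G2 → A2: 5+3+18+6+13 = 45  ← best
The minimum is 45.
One shortest path: HQ → C6 → C5 → X6 → G2 → A2.

45 miles — the minimum one-way total.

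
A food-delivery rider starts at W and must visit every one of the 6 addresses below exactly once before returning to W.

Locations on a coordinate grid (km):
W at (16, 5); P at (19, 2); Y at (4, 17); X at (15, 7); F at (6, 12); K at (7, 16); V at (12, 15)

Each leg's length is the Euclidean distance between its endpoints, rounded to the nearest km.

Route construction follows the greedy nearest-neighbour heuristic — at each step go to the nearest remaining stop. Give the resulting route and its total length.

At W the remaining stops are X 2, P 4, V 11, F 12, K 14, Y 17; go to X.
At X the remaining stops are P 6, V 9, F 10, K 12, Y 15; go to P.
At P the remaining stops are V 15, F 16, K 18, Y 21; go to V.
At V the remaining stops are K 5, F 7, Y 8; go to K.
At K the remaining stops are Y 3, F 4; go to Y.
At Y the remaining stops are F 5; go to F.
Return F→W: 12.
Total = 2 + 6 + 15 + 5 + 3 + 5 + 12 = 48.

48 km along W → X → P → V → K → Y → F → W.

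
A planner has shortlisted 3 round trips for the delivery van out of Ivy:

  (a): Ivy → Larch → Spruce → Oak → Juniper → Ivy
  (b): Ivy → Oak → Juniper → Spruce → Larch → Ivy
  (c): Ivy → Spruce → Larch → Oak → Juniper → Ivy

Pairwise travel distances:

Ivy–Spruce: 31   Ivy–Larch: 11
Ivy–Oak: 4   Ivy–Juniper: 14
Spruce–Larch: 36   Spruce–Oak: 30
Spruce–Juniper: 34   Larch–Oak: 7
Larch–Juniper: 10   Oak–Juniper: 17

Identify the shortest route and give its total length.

102 — (b) is the shortest.

(a): 11 + 36 + 30 + 17 + 14 = 108
(b): 4 + 17 + 34 + 36 + 11 = 102
(c): 31 + 36 + 7 + 17 + 14 = 105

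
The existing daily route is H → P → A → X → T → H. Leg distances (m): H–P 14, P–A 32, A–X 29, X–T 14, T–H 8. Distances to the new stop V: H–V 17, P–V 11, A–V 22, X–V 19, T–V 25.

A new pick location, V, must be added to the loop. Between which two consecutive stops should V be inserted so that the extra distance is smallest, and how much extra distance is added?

Adding 1 m by placing V on the P–A leg.

Insertion cost between consecutive stops i–j is d(i,V) + d(V,j) − d(i,j):
  between H and P: 17 + 11 − 14 = 14
  between P and A: 11 + 22 − 32 = 1
  between A and X: 22 + 19 − 29 = 12
  between X and T: 19 + 25 − 14 = 30
  between T and H: 25 + 17 − 8 = 34
Cheapest insertion is between P and A, adding 1.
New total = 97 + 1 = 98.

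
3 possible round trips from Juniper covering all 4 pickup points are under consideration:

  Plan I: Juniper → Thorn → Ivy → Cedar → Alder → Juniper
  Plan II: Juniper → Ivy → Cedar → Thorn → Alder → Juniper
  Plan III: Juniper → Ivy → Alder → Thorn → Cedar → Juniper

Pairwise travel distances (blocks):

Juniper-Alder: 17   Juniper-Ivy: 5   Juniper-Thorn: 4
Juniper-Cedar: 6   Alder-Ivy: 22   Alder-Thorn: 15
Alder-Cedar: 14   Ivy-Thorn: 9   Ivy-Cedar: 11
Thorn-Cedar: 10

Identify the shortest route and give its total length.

55 blocks — Plan I is the shortest.

Plan I: 4 + 9 + 11 + 14 + 17 = 55
Plan II: 5 + 11 + 10 + 15 + 17 = 58
Plan III: 5 + 22 + 15 + 10 + 6 = 58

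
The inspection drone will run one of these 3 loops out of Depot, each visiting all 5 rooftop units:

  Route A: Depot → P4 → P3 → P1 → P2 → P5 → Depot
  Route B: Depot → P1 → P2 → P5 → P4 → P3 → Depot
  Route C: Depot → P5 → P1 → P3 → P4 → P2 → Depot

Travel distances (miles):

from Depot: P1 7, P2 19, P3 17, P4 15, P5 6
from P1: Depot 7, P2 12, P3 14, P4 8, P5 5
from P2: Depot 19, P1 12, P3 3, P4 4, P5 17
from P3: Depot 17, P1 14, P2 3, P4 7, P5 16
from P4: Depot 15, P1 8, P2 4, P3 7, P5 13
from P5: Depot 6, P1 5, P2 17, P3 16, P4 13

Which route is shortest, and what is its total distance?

55 miles — Route C is the shortest.

Route A: 15 + 7 + 14 + 12 + 17 + 6 = 71
Route B: 7 + 12 + 17 + 13 + 7 + 17 = 73
Route C: 6 + 5 + 14 + 7 + 4 + 19 = 55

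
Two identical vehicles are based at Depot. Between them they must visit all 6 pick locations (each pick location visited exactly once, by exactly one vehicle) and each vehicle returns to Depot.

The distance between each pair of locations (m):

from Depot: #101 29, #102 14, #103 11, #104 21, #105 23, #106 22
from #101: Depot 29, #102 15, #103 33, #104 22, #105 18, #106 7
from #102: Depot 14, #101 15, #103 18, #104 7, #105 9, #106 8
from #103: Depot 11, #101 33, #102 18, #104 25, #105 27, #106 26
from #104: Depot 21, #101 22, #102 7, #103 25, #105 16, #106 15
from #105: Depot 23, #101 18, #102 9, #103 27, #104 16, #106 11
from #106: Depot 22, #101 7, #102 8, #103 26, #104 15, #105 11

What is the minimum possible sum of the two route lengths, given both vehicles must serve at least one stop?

There are 2^5 − 1 = 31 ways to divide the 6 stops into two non-empty groups. For each, the best each vehicle can do is its own shortest tour through its group:
  {#101} + {#102, #103, #104, #105, #106}: 58 + 85 = 143
  {#102} + {#101, #103, #104, #105, #106}: 28 + 99 = 127
  {#101, #102} + {#103, #104, #105, #106}: 58 + 85 = 143
  {#103} + {#101, #102, #104, #105, #106}: 22 + 84 = 106
  {#101, #103} + {#102, #104, #105, #106}: 73 + 70 = 143
  {#102, #103} + {#101, #104, #105, #106}: 43 + 84 = 127
  … (31 splits in total)
Best: vehicle 1 Depot → #103 → Depot = 22; vehicle 2 Depot → #101 → #106 → #105 → #102 → #104 → Depot = 84; combined 106.

106 m — the smallest possible combined total.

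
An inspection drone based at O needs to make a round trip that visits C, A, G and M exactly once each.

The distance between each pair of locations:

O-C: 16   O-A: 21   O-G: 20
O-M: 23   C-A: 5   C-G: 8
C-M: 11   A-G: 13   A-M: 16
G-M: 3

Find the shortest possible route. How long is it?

With 4 stops there are 4!/2 = 12 distinct round trips (a route and its reverse cost the same).
O→C→A→G→M→O: 16+5+13+3+23 = 60
O→C→A→M→G→O: 16+5+16+3+20 = 60
O→C→G→A→M→O: 16+8+13+16+23 = 76
O→C→G→M→A→O: 16+8+3+16+21 = 64
O→C→M→A→G→O: 16+11+16+13+20 = 76
O→C→M→G→A→O: 16+11+3+13+21 = 64
O→A→C→G→M→O: 21+5+8+3+23 = 60
O→A→C→M→G→O: 21+5+11+3+20 = 60
O→A→G→C→M→O: 21+13+8+11+23 = 76
O→A→M→C→G→O: 21+16+11+8+20 = 76
O→G→C→A→M→O: 20+8+5+16+23 = 72
O→G→A→C→M→O: 20+13+5+11+23 = 72
The minimum is 60.
One optimal route: O → C → A → G → M → O (or its reverse).

Minimum total distance: 60.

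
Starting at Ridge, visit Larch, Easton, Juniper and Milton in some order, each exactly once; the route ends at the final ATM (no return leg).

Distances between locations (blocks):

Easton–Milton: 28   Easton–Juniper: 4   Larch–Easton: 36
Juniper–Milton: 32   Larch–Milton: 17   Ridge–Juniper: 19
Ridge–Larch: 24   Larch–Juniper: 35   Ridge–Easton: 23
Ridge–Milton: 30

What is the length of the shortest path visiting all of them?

There are 4! = 24 possible orderings.
Ridge - Larch - Easton - Juniper - Milton: 24+36+4+32 = 96
Ridge - Larch - Easton - Milton - Juniper: 24+36+28+32 = 120
Ridge - Larch - Juniper - Easton - Milton: 24+35+4+28 = 91
Ridge - Larch - Juniper - Milton - Easton: 24+35+32+28 = 119
Ridge - Larch - Milton - Easton - Juniper: 24+17+28+4 = 73
Ridge - Larch - Milton - Juniper - Easton: 24+17+32+4 = 77
Ridge - Easton - Larch - Juniper - Milton: 23+36+35+32 = 126
Ridge - Easton - Larch - Milton - Juniper: 23+36+17+32 = 108
Ridge - Easton - Juniper - Larch - Milton: 23+4+35+17 = 79
Ridge - Easton - Juniper - Milton - Larch: 23+4+32+17 = 76
Ridge - Easton - Milton - Larch - Juniper: 23+28+17+35 = 103
Ridge - Easton - Milton - Juniper - Larch: 23+28+32+35 = 118
Ridge - Juniper - Larch - Easton - Milton: 19+35+36+28 = 118
Ridge - Juniper - Larch - Milton - Easton: 19+35+17+28 = 99
… (10 more)
Ridge - Juniper - Easton - Milton - Larch: 19+4+28+17 = 68  ← best
The minimum is 68.
One shortest path: Ridge → Juniper → Easton → Milton → Larch.

68 blocks — the minimum one-way total.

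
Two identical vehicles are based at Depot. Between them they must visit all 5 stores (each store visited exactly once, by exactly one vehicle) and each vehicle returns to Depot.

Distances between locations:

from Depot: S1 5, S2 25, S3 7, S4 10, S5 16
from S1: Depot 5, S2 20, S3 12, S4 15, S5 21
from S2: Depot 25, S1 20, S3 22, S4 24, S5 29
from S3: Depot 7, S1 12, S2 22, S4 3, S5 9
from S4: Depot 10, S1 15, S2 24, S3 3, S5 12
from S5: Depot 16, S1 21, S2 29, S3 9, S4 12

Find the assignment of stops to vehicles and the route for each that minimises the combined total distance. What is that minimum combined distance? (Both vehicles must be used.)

86 — the smallest possible combined total.

There are 2^4 − 1 = 15 ways to divide the 5 stops into two non-empty groups. For each, the best each vehicle can do is its own shortest tour through its group:
  {S1} + {S2, S3, S4, S5}: 10 + 76 = 86
  {S2} + {S1, S3, S4, S5}: 50 + 48 = 98
  {S1, S2} + {S3, S4, S5}: 50 + 38 = 88
  {S3} + {S1, S2, S4, S5}: 14 + 76 = 90
  {S1, S3} + {S2, S4, S5}: 24 + 76 = 100
  {S2, S3} + {S1, S4, S5}: 54 + 48 = 102
  … (15 splits in total)
Best: vehicle 1 Depot → S1 → Depot = 10; vehicle 2 Depot → S2 → S5 → S3 → S4 → Depot = 76; combined 86.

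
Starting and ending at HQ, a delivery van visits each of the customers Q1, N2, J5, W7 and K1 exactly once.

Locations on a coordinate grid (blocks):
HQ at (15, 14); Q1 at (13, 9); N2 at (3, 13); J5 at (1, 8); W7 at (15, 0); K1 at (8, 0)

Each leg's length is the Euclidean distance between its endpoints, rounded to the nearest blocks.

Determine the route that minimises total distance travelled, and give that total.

There are 60 distinct closed tours to check (reversals are equivalent).
HQ→Q1→N2→J5→W7→K1→HQ: 5+11+5+16+7+16 = 60
HQ→Q1→N2→J5→K1→W7→HQ: 5+11+5+11+7+14 = 53
HQ→Q1→N2→W7→J5→K1→HQ: 5+11+18+16+11+16 = 77
HQ→Q1→N2→W7→K1→J5→HQ: 5+11+18+7+11+15 = 67
HQ→Q1→N2→K1→J5→W7→HQ: 5+11+14+11+16+14 = 71
HQ→Q1→N2→K1→W7→J5→HQ: 5+11+14+7+16+15 = 68
HQ→Q1→J5→N2→W7→K1→HQ: 5+12+5+18+7+16 = 63
HQ→Q1→J5→N2→K1→W7→HQ: 5+12+5+14+7+14 = 57
HQ→Q1→J5→W7→N2→K1→HQ: 5+12+16+18+14+16 = 81
HQ→Q1→J5→W7→K1→N2→HQ: 5+12+16+7+14+12 = 66
HQ→Q1→J5→K1→N2→W7→HQ: 5+12+11+14+18+14 = 74
HQ→Q1→J5→K1→W7→N2→HQ: 5+12+11+7+18+12 = 65
HQ→Q1→W7→N2→J5→K1→HQ: 5+9+18+5+11+16 = 64
HQ→Q1→W7→N2→K1→J5→HQ: 5+9+18+14+11+15 = 72
… (46 more)
HQ→Q1→W7→K1→J5→N2→HQ: 5+9+7+11+5+12 = 49  ← best
The minimum is 49.
One optimal route: HQ → Q1 → W7 → K1 → J5 → N2 → HQ (or its reverse).

49 blocks — the shortest possible round trip.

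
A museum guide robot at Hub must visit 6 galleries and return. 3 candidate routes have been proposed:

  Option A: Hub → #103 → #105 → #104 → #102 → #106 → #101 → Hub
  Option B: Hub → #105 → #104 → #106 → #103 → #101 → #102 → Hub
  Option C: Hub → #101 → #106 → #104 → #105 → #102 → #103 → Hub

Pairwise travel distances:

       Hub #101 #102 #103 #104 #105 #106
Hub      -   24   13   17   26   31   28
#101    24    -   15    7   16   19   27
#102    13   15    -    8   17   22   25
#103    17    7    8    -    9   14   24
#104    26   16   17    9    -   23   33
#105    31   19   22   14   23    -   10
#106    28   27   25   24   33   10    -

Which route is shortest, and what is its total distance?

Option A: 17 + 14 + 23 + 17 + 25 + 27 + 24 = 147
Option B: 31 + 23 + 33 + 24 + 7 + 15 + 13 = 146
Option C: 24 + 27 + 33 + 23 + 22 + 8 + 17 = 154

146 — Option B is the shortest.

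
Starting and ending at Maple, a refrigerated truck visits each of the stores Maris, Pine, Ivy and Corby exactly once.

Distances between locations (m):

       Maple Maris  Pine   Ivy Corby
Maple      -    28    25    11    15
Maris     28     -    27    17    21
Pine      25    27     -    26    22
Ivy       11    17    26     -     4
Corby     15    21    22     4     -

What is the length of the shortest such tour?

Shortest round trip = 88 m.

There are 12 distinct closed tours to check (reversals are equivalent).
Maple - Maris - Pine - Ivy - Corby - Maple: 28+27+26+4+15 = 100
Maple - Maris - Pine - Corby - Ivy - Maple: 28+27+22+4+11 = 92
Maple - Maris - Ivy - Pine - Corby - Maple: 28+17+26+22+15 = 108
Maple - Maris - Ivy - Corby - Pine - Maple: 28+17+4+22+25 = 96
Maple - Maris - Corby - Pine - Ivy - Maple: 28+21+22+26+11 = 108
Maple - Maris - Corby - Ivy - Pine - Maple: 28+21+4+26+25 = 104
Maple - Pine - Maris - Ivy - Corby - Maple: 25+27+17+4+15 = 88
Maple - Pine - Maris - Corby - Ivy - Maple: 25+27+21+4+11 = 88
Maple - Pine - Ivy - Maris - Corby - Maple: 25+26+17+21+15 = 104
Maple - Pine - Corby - Maris - Ivy - Maple: 25+22+21+17+11 = 96
Maple - Ivy - Maris - Pine - Corby - Maple: 11+17+27+22+15 = 92
Maple - Ivy - Pine - Maris - Corby - Maple: 11+26+27+21+15 = 100
The minimum is 88.
One optimal route: Maple → Pine → Maris → Ivy → Corby → Maple (or its reverse).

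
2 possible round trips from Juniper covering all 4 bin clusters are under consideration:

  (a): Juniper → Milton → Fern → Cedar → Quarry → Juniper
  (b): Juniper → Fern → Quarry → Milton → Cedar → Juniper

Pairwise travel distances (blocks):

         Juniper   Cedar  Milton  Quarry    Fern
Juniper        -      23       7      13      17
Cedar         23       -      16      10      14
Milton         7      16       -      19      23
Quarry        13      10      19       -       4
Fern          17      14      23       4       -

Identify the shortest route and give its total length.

(a): 7 + 23 + 14 + 10 + 13 = 67
(b): 17 + 4 + 19 + 16 + 23 = 79

67 blocks — (a) is the shortest.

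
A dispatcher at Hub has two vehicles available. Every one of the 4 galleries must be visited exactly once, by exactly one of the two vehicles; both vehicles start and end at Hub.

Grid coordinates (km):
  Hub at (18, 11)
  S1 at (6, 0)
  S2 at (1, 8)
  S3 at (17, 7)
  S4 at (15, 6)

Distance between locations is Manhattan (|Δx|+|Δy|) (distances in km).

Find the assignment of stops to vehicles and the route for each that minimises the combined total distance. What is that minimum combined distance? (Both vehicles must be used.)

There are 2^3 − 1 = 7 ways to divide the 4 stops into two non-empty groups. For each, the best each vehicle can do is its own shortest tour through its group:
  {S1} + {S2, S3, S4}: 46 + 44 = 90
  {S2} + {S1, S3, S4}: 40 + 46 = 86
  {S1, S2} + {S3, S4}: 56 + 16 = 72
  {S3} + {S1, S2, S4}: 10 + 56 = 66
  {S1, S3} + {S2, S4}: 46 + 44 = 90
  {S2, S3} + {S1, S4}: 42 + 46 = 88
  … (7 splits in total)
Best: vehicle 1 Hub → S3 → Hub = 10; vehicle 2 Hub → S2 → S1 → S4 → Hub = 56; combined 66.

66 km — the smallest possible combined total.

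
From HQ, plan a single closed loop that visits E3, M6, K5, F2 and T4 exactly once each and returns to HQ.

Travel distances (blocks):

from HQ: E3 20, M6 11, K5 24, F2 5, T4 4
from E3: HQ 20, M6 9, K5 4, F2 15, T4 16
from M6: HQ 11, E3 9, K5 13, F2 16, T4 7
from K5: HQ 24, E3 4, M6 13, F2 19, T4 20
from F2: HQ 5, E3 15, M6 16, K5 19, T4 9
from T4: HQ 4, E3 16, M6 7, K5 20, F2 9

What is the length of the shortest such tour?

There are 60 distinct closed tours to check (reversals are equivalent).
HQ - E3 - M6 - K5 - F2 - T4 - HQ: 20+9+13+19+9+4 = 74
HQ - E3 - M6 - K5 - T4 - F2 - HQ: 20+9+13+20+9+5 = 76
HQ - E3 - M6 - F2 - K5 - T4 - HQ: 20+9+16+19+20+4 = 88
HQ - E3 - M6 - F2 - T4 - K5 - HQ: 20+9+16+9+20+24 = 98
HQ - E3 - M6 - T4 - K5 - F2 - HQ: 20+9+7+20+19+5 = 80
HQ - E3 - M6 - T4 - F2 - K5 - HQ: 20+9+7+9+19+24 = 88
HQ - E3 - K5 - M6 - F2 - T4 - HQ: 20+4+13+16+9+4 = 66
HQ - E3 - K5 - M6 - T4 - F2 - HQ: 20+4+13+7+9+5 = 58
HQ - E3 - K5 - F2 - M6 - T4 - HQ: 20+4+19+16+7+4 = 70
HQ - E3 - K5 - F2 - T4 - M6 - HQ: 20+4+19+9+7+11 = 70
HQ - E3 - K5 - T4 - M6 - F2 - HQ: 20+4+20+7+16+5 = 72
HQ - E3 - K5 - T4 - F2 - M6 - HQ: 20+4+20+9+16+11 = 80
HQ - E3 - F2 - M6 - K5 - T4 - HQ: 20+15+16+13+20+4 = 88
HQ - E3 - F2 - M6 - T4 - K5 - HQ: 20+15+16+7+20+24 = 102
… (46 more)
HQ - F2 - E3 - K5 - M6 - T4 - HQ: 5+15+4+13+7+4 = 48  ← best
The minimum is 48.
One optimal route: HQ → F2 → E3 → K5 → M6 → T4 → HQ (or its reverse).

Minimum total distance: 48 blocks.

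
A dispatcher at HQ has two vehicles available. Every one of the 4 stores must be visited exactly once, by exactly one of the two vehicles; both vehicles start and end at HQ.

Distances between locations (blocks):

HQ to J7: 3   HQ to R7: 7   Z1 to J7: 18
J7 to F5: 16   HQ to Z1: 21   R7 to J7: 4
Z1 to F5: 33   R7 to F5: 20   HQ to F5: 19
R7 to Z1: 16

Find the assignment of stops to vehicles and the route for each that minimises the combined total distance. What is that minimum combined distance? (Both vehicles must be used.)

Minimum combined distance: 81 blocks.

There are 2^3 − 1 = 7 ways to divide the 4 stops into two non-empty groups. For each, the best each vehicle can do is its own shortest tour through its group:
  {R7} + {Z1, J7, F5}: 14 + 73 = 87
  {Z1} + {R7, J7, F5}: 42 + 46 = 88
  {R7, Z1} + {J7, F5}: 44 + 38 = 82
  {J7} + {R7, Z1, F5}: 6 + 75 = 81
  {R7, J7} + {Z1, F5}: 14 + 73 = 87
  {Z1, J7} + {R7, F5}: 42 + 46 = 88
  … (7 splits in total)
Best: vehicle 1 HQ → J7 → HQ = 6; vehicle 2 HQ → R7 → Z1 → F5 → HQ = 75; combined 81.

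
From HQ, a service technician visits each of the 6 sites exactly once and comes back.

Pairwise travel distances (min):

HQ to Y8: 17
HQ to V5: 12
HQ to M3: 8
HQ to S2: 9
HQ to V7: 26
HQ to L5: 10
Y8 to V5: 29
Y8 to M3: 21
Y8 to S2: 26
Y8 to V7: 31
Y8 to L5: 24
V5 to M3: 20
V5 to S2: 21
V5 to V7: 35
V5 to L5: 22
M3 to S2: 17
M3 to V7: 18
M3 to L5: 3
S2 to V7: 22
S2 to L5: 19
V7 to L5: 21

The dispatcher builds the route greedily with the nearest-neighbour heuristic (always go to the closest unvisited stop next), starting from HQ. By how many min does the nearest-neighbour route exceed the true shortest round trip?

The nearest-neighbour route is 20 min longer than optimal.

From HQ: M3=8, S2=9, L5=10, V5=12, Y8=17, V7=26 → choose M3 (8).
From M3: L5=3, S2=17, V7=18, V5=20, Y8=21 → choose L5 (3).
From L5: S2=19, V7=21, V5=22, Y8=24 → choose S2 (19).
From S2: V5=21, V7=22, Y8=26 → choose V5 (21).
From V5: Y8=29, V7=35 → choose Y8 (29).
From Y8: V7=31 → choose V7 (31).
NN route HQ → M3 → L5 → S2 → V5 → Y8 → V7 → HQ costs 137.
Optimal: HQ → Y8 → M3 → L5 → V7 → S2 → V5 → HQ costs 117 (by enumerating all 360 distinct tours).
Excess = 137 − 117 = 20.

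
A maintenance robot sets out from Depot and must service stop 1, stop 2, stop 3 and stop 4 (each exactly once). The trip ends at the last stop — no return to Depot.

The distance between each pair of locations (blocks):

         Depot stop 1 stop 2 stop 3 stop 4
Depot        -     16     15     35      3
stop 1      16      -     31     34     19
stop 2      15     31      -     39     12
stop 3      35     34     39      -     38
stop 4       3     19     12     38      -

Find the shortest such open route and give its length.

Minimum one-way distance = 80 blocks.

There are 4! = 24 possible orderings.
Depot→stop 1→stop 2→stop 3→stop 4: 16+31+39+38 = 124
Depot→stop 1→stop 2→stop 4→stop 3: 16+31+12+38 = 97
Depot→stop 1→stop 3→stop 2→stop 4: 16+34+39+12 = 101
Depot→stop 1→stop 3→stop 4→stop 2: 16+34+38+12 = 100
Depot→stop 1→stop 4→stop 2→stop 3: 16+19+12+39 = 86
Depot→stop 1→stop 4→stop 3→stop 2: 16+19+38+39 = 112
Depot→stop 2→stop 1→stop 3→stop 4: 15+31+34+38 = 118
Depot→stop 2→stop 1→stop 4→stop 3: 15+31+19+38 = 103
Depot→stop 2→stop 3→stop 1→stop 4: 15+39+34+19 = 107
Depot→stop 2→stop 3→stop 4→stop 1: 15+39+38+19 = 111
Depot→stop 2→stop 4→stop 1→stop 3: 15+12+19+34 = 80
Depot→stop 2→stop 4→stop 3→stop 1: 15+12+38+34 = 99
Depot→stop 3→stop 1→stop 2→stop 4: 35+34+31+12 = 112
Depot→stop 3→stop 1→stop 4→stop 2: 35+34+19+12 = 100
… (10 more)
The minimum is 80.
One shortest path: Depot → stop 2 → stop 4 → stop 1 → stop 3.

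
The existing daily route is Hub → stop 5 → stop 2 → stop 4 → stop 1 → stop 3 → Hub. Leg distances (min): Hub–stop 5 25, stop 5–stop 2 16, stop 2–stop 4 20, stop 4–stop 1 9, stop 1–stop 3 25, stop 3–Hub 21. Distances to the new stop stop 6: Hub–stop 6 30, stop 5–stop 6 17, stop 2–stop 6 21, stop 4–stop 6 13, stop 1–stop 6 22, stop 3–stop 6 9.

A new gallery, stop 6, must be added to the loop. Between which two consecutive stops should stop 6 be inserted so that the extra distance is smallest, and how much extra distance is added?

Insertion cost between consecutive stops i–j is d(i,stop 6) + d(stop 6,j) − d(i,j):
  between Hub and stop 5: 30 + 17 − 25 = 22
  between stop 5 and stop 2: 17 + 21 − 16 = 22
  between stop 2 and stop 4: 21 + 13 − 20 = 14
  between stop 4 and stop 1: 13 + 22 − 9 = 26
  between stop 1 and stop 3: 22 + 9 − 25 = 6
  between stop 3 and Hub: 9 + 30 − 21 = 18
Cheapest insertion is between stop 1 and stop 3, adding 6.
New total = 116 + 6 = 122.

+6 min — insert stop 6 between stop 1 and stop 3.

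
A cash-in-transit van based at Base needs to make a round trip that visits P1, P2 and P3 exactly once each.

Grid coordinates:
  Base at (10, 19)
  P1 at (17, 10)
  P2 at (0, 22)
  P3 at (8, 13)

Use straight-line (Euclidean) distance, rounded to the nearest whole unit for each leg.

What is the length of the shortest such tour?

Minimum total distance: 42.

Base - P1 - P2 - P3 - Base: 11+21+12+6 = 50
Base - P1 - P3 - P2 - Base: 11+9+12+10 = 42
Base - P2 - P1 - P3 - Base: 10+21+9+6 = 46
The minimum is 42.
One optimal route: Base → P1 → P3 → P2 → Base (or its reverse).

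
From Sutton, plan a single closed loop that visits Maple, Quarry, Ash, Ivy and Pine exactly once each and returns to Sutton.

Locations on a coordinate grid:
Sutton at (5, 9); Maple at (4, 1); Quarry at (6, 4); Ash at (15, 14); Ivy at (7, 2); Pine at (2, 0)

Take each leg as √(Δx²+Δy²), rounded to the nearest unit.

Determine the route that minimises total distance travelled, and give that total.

Shortest round trip = 40.

Sutton → Maple → Quarry → Ash → Ivy → Pine → Sutton: 8+4+13+14+5+9 = 53
Sutton → Maple → Quarry → Ash → Pine → Ivy → Sutton: 8+4+13+19+5+7 = 56
Sutton → Maple → Quarry → Ivy → Ash → Pine → Sutton: 8+4+2+14+19+9 = 56
Sutton → Maple → Quarry → Ivy → Pine → Ash → Sutton: 8+4+2+5+19+11 = 49
Sutton → Maple → Quarry → Pine → Ash → Ivy → Sutton: 8+4+6+19+14+7 = 58
Sutton → Maple → Quarry → Pine → Ivy → Ash → Sutton: 8+4+6+5+14+11 = 48
Sutton → Maple → Ash → Quarry → Ivy → Pine → Sutton: 8+17+13+2+5+9 = 54
Sutton → Maple → Ash → Quarry → Pine → Ivy → Sutton: 8+17+13+6+5+7 = 56
Sutton → Maple → Ash → Ivy → Quarry → Pine → Sutton: 8+17+14+2+6+9 = 56
Sutton → Maple → Ash → Ivy → Pine → Quarry → Sutton: 8+17+14+5+6+5 = 55
Sutton → Maple → Ash → Pine → Quarry → Ivy → Sutton: 8+17+19+6+2+7 = 59
Sutton → Maple → Ash → Pine → Ivy → Quarry → Sutton: 8+17+19+5+2+5 = 56
Sutton → Maple → Ivy → Quarry → Ash → Pine → Sutton: 8+3+2+13+19+9 = 54
Sutton → Maple → Ivy → Quarry → Pine → Ash → Sutton: 8+3+2+6+19+11 = 49
… (46 more)
Sutton → Ash → Quarry → Ivy → Maple → Pine → Sutton: 11+13+2+3+2+9 = 40  ← best
The minimum is 40.
One optimal route: Sutton → Ash → Quarry → Ivy → Maple → Pine → Sutton (or its reverse).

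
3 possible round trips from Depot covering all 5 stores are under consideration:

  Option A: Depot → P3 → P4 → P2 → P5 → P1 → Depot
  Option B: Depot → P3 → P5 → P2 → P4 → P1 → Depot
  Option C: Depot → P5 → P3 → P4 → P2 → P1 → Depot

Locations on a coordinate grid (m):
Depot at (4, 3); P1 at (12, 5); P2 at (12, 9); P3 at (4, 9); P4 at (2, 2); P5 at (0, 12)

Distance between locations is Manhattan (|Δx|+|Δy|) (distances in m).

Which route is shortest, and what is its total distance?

Shortest is Option C, total 60 m.

Option A: 6 + 9 + 17 + 15 + 19 + 10 = 76
Option B: 6 + 7 + 15 + 17 + 13 + 10 = 68
Option C: 13 + 7 + 9 + 17 + 4 + 10 = 60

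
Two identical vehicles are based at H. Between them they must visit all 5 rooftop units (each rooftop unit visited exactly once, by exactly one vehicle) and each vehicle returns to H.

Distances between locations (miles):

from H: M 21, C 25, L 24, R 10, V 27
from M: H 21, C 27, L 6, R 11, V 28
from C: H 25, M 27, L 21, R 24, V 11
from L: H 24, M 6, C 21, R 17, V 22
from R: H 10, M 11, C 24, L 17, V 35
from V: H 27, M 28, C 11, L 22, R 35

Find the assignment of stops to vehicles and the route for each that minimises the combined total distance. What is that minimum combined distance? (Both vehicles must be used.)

There are 2^4 − 1 = 15 ways to divide the 5 stops into two non-empty groups. For each, the best each vehicle can do is its own shortest tour through its group:
  {M} + {C, L, R, V}: 42 + 85 = 127
  {C} + {M, L, R, V}: 50 + 76 = 126
  {M, C} + {L, R, V}: 73 + 76 = 149
  {L} + {M, C, R, V}: 48 + 85 = 133
  {M, L} + {C, R, V}: 51 + 72 = 123
  {C, L} + {M, R, V}: 70 + 76 = 146
  … (15 splits in total)
  {R} + {M, C, L, V}: 20 + 85 = 105  ← best
Best: vehicle 1 H → R → H = 20; vehicle 2 H → M → L → V → C → H = 85; combined 105.

Minimum combined distance: 105 miles.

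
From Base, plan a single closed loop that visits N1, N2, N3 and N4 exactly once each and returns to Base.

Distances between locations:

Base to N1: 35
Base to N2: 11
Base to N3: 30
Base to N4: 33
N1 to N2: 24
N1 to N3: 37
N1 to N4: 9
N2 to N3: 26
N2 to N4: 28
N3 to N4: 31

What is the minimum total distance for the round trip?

Base → N1 → N2 → N3 → N4 → Base: 35+24+26+31+33 = 149
Base → N1 → N2 → N4 → N3 → Base: 35+24+28+31+30 = 148
Base → N1 → N3 → N2 → N4 → Base: 35+37+26+28+33 = 159
Base → N1 → N3 → N4 → N2 → Base: 35+37+31+28+11 = 142
Base → N1 → N4 → N2 → N3 → Base: 35+9+28+26+30 = 128
Base → N1 → N4 → N3 → N2 → Base: 35+9+31+26+11 = 112
Base → N2 → N1 → N3 → N4 → Base: 11+24+37+31+33 = 136
Base → N2 → N1 → N4 → N3 → Base: 11+24+9+31+30 = 105
Base → N2 → N3 → N1 → N4 → Base: 11+26+37+9+33 = 116
Base → N2 → N4 → N1 → N3 → Base: 11+28+9+37+30 = 115
Base → N3 → N1 → N2 → N4 → Base: 30+37+24+28+33 = 152
Base → N3 → N2 → N1 → N4 → Base: 30+26+24+9+33 = 122
The minimum is 105.
One optimal route: Base → N2 → N1 → N4 → N3 → Base (or its reverse).

Minimum total distance: 105.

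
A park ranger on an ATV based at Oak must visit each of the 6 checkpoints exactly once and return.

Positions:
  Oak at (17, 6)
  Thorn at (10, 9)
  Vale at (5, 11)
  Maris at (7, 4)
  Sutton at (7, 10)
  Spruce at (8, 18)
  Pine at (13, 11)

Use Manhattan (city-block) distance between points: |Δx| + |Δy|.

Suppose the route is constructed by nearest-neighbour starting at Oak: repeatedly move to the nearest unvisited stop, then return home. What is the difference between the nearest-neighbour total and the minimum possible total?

10 longer than the optimal tour.

From Oak: Pine=9, Thorn=10, Maris=12, Sutton=14, Vale=17, Spruce=21 → choose Pine (9).
From Pine: Thorn=5, Sutton=7, Vale=8, Spruce=12, Maris=13 → choose Thorn (5).
From Thorn: Sutton=4, Vale=7, Maris=8, Spruce=11 → choose Sutton (4).
From Sutton: Vale=3, Maris=6, Spruce=9 → choose Vale (3).
From Vale: Maris=9, Spruce=10 → choose Maris (9).
From Maris: Spruce=15 → choose Spruce (15).
NN route Oak → Pine → Thorn → Sutton → Vale → Maris → Spruce → Oak costs 66.
Optimal: Oak → Maris → Sutton → Vale → Spruce → Thorn → Pine → Oak costs 56 (by enumerating all 360 distinct tours).
Excess = 66 − 56 = 10.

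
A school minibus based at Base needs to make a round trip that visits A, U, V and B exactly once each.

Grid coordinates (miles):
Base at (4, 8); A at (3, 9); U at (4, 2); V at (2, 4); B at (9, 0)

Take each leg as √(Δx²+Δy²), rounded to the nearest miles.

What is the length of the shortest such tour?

Shortest round trip = 23 miles.

Base→A→U→V→B→Base: 1+7+3+8+9 = 28
Base→A→U→B→V→Base: 1+7+5+8+4 = 25
Base→A→V→U→B→Base: 1+5+3+5+9 = 23
Base→A→V→B→U→Base: 1+5+8+5+6 = 25
Base→A→B→U→V→Base: 1+11+5+3+4 = 24
Base→A→B→V→U→Base: 1+11+8+3+6 = 29
Base→U→A→V→B→Base: 6+7+5+8+9 = 35
Base→U→A→B→V→Base: 6+7+11+8+4 = 36
Base→U→V→A→B→Base: 6+3+5+11+9 = 34
Base→U→B→A→V→Base: 6+5+11+5+4 = 31
Base→V→A→U→B→Base: 4+5+7+5+9 = 30
Base→V→U→A→B→Base: 4+3+7+11+9 = 34
The minimum is 23.
One optimal route: Base → A → V → U → B → Base (or its reverse).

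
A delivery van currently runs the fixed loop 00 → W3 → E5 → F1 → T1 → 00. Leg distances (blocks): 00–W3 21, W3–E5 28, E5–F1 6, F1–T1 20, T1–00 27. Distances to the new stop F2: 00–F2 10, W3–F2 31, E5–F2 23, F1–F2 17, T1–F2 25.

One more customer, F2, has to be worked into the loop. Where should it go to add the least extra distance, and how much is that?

Minimum extra distance: 8 blocks, inserting F2 between T1 and 00.

Insertion cost between consecutive stops i–j is d(i,F2) + d(F2,j) − d(i,j):
  between 00 and W3: 10 + 31 − 21 = 20
  between W3 and E5: 31 + 23 − 28 = 26
  between E5 and F1: 23 + 17 − 6 = 34
  between F1 and T1: 17 + 25 − 20 = 22
  between T1 and 00: 25 + 10 − 27 = 8
Cheapest insertion is between T1 and 00, adding 8.
New total = 102 + 8 = 110.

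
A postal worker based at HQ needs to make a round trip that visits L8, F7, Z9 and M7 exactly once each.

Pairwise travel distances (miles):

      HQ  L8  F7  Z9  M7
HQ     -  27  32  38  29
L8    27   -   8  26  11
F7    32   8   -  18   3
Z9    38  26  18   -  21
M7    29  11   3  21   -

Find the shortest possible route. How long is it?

There are 12 distinct closed tours to check (reversals are equivalent).
HQ - L8 - F7 - Z9 - M7 - HQ: 27+8+18+21+29 = 103
HQ - L8 - F7 - M7 - Z9 - HQ: 27+8+3+21+38 = 97
HQ - L8 - Z9 - F7 - M7 - HQ: 27+26+18+3+29 = 103
HQ - L8 - Z9 - M7 - F7 - HQ: 27+26+21+3+32 = 109
HQ - L8 - M7 - F7 - Z9 - HQ: 27+11+3+18+38 = 97
HQ - L8 - M7 - Z9 - F7 - HQ: 27+11+21+18+32 = 109
HQ - F7 - L8 - Z9 - M7 - HQ: 32+8+26+21+29 = 116
HQ - F7 - L8 - M7 - Z9 - HQ: 32+8+11+21+38 = 110
HQ - F7 - Z9 - L8 - M7 - HQ: 32+18+26+11+29 = 116
HQ - F7 - M7 - L8 - Z9 - HQ: 32+3+11+26+38 = 110
HQ - Z9 - L8 - F7 - M7 - HQ: 38+26+8+3+29 = 104
HQ - Z9 - F7 - L8 - M7 - HQ: 38+18+8+11+29 = 104
The minimum is 97.
One optimal route: HQ → L8 → F7 → M7 → Z9 → HQ (or its reverse).

97 miles — the shortest possible round trip.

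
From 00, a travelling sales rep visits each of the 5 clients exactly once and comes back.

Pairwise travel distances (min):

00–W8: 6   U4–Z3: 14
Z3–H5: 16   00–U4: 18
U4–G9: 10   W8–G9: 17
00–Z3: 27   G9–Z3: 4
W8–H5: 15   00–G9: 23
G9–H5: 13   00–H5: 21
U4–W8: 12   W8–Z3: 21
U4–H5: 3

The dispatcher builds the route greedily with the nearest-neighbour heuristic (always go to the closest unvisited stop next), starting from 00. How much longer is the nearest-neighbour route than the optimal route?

From 00: W8=6, U4=18, H5=21, G9=23, Z3=27 → choose W8 (6).
From W8: U4=12, H5=15, G9=17, Z3=21 → choose U4 (12).
From U4: H5=3, G9=10, Z3=14 → choose H5 (3).
From H5: G9=13, Z3=16 → choose G9 (13).
From G9: Z3=4 → choose Z3 (4).
NN route 00 → W8 → U4 → H5 → G9 → Z3 → 00 costs 65.
Optimal: 00 → U4 → H5 → Z3 → G9 → W8 → 00 costs 64 (by enumerating all 60 distinct tours).
Excess = 65 − 64 = 1.

Excess over optimum: 1 min.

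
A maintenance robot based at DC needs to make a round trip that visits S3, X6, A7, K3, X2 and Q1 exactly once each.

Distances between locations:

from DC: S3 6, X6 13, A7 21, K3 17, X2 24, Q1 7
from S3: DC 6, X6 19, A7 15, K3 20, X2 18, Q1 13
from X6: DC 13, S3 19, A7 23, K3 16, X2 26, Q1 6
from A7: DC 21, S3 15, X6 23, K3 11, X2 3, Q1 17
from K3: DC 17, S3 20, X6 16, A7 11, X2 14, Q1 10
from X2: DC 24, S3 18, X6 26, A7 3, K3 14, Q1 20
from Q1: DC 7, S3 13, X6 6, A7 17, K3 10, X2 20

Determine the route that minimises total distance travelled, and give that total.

67 — the shortest possible round trip.

There are 360 distinct closed tours to check (reversals are equivalent).
DC→S3→X6→A7→K3→X2→Q1→DC: 6+19+23+11+14+20+7 = 100
DC→S3→X6→A7→K3→Q1→X2→DC: 6+19+23+11+10+20+24 = 113
DC→S3→X6→A7→X2→K3→Q1→DC: 6+19+23+3+14+10+7 = 82
DC→S3→X6→A7→X2→Q1→K3→DC: 6+19+23+3+20+10+17 = 98
DC→S3→X6→A7→Q1→K3→X2→DC: 6+19+23+17+10+14+24 = 113
DC→S3→X6→A7→Q1→X2→K3→DC: 6+19+23+17+20+14+17 = 116
DC→S3→X6→K3→A7→X2→Q1→DC: 6+19+16+11+3+20+7 = 82
DC→S3→X6→K3→A7→Q1→X2→DC: 6+19+16+11+17+20+24 = 113
… (352 more)
DC→S3→A7→X2→K3→X6→Q1→DC: 6+15+3+14+16+6+7 = 67  ← best
The minimum is 67.
One optimal route: DC → S3 → A7 → X2 → K3 → X6 → Q1 → DC (or its reverse).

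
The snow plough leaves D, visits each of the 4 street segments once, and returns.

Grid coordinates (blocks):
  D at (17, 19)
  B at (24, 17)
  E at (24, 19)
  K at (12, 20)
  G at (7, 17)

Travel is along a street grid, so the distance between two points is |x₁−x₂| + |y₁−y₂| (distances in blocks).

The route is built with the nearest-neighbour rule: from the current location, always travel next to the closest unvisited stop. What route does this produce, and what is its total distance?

40 blocks along D → K → G → B → E → D.

D → [K:6 / E:7 / B:9 / G:12] → K (6)
K → [G:8 / E:13 / B:15] → G (8)
G → [B:17 / E:19] → B (17)
B → [E:2] → E (2)
Return E→D: 7.
Total = 6 + 8 + 17 + 2 + 7 = 40.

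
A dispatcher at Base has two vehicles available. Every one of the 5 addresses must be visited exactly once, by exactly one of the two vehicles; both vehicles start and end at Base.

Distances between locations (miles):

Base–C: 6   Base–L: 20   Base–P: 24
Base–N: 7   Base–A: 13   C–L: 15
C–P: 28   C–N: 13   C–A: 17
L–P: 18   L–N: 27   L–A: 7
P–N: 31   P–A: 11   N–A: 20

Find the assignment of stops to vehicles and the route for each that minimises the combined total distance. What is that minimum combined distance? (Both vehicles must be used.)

Try each way of splitting the stops between the two vehicles (each non-empty) and, for each split, find the best tour for each vehicle:
  {C} + {L, P, N, A}: 12 + 76 = 88
  {L} + {C, P, N, A}: 40 + 72 = 112
  {C, L} + {P, N, A}: 41 + 62 = 103
  {P} + {C, L, N, A}: 48 + 55 = 103
  {C, P} + {L, N, A}: 58 + 54 = 112
  {L, P} + {C, N, A}: 62 + 50 = 112
  … (15 splits in total)
  {N} + {C, L, P, A}: 14 + 63 = 77  ← best
Best: vehicle 1 Base → N → Base = 14; vehicle 2 Base → C → L → P → A → Base = 63; combined 77.

77 miles — the smallest possible combined total.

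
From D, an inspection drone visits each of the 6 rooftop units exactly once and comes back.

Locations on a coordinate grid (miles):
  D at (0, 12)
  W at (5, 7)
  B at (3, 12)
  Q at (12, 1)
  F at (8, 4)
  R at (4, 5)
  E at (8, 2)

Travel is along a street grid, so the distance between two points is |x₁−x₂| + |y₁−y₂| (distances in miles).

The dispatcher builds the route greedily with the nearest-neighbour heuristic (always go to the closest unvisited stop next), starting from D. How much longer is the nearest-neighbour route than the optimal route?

D: B=3, W=10, R=11, F=16, E=18, Q=23 ⇒ B
B: W=7, R=8, F=13, E=15, Q=20 ⇒ W
W: R=3, F=6, E=8, Q=13 ⇒ R
R: F=5, E=7, Q=12 ⇒ F
F: E=2, Q=7 ⇒ E
E: Q=5 ⇒ Q
NN route D → B → W → R → F → E → Q → D costs 48.
Optimal: D → W → Q → E → F → R → B → D costs 46 (by enumerating all 360 distinct tours).
Excess = 48 − 46 = 2.

The nearest-neighbour route is 2 miles longer than optimal.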